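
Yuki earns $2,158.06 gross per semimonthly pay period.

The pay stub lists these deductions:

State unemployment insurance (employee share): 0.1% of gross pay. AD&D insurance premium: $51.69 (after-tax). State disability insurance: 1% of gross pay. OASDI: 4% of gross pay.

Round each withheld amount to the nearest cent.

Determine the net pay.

State disability insurance: $2,158.06 × 0.01 = $21.58
State unemployment insurance (employee share): $2,158.06 × 0.001 = $2.16
OASDI: $2,158.06 × 0.04 = $86.32
AD&D insurance premium: $51.69
Total deductions = $21.58 + $2.16 + $86.32 + $51.69 = $161.75
Net pay = $2,158.06 − $161.75 = $1,996.31

$1,996.31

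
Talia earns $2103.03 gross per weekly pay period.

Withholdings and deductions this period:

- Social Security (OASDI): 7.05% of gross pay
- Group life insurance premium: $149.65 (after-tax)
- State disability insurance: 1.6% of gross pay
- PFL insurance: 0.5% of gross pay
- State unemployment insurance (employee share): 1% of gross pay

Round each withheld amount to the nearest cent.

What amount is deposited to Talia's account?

$1739.92

PFL insurance: $2103.03 × 0.005 = $10.52
Social Security (OASDI): $2103.03 × 0.0705 = $148.26
State disability insurance: $2103.03 × 0.016 = $33.65
State unemployment insurance (employee share): $2103.03 × 0.01 = $21.03
Group life insurance premium: $149.65
Total deductions = $10.52 + $148.26 + $33.65 + $21.03 + $149.65 = $363.11
Net pay = $2103.03 − $363.11 = $1739.92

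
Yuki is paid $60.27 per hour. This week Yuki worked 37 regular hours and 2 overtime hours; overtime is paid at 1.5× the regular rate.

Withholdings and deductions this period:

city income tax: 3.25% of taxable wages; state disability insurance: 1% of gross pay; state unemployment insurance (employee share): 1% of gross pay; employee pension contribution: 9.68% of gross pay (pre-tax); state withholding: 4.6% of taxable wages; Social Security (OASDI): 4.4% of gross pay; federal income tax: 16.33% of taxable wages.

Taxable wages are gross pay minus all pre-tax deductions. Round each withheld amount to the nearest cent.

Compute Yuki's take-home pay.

Regular pay: 37 × $60.27 = $2,229.99
Overtime pay: 2 × $60.27 × 1.5 = $180.81
Gross pay = $2,229.99 + $180.81 = $2,410.80
Employee pension contribution: $2,410.80 × 0.0968 = $233.37
Taxable wages = $2,410.80 − $233.37 = $2,177.43
City income tax: $2,177.43 × 0.0325 = $70.77
Federal income tax: $2,177.43 × 0.1633 = $355.57
State withholding: $2,177.43 × 0.046 = $100.16
State disability insurance: $2,410.80 × 0.01 = $24.11
State unemployment insurance (employee share): $2,410.80 × 0.01 = $24.11
Social Security (OASDI): $2,410.80 × 0.044 = $106.08
Total deductions = $233.37 + $70.77 + $355.57 + $100.16 + $24.11 + $24.11 + $106.08 = $914.17
Net pay = $2,410.80 − $914.17 = $1,496.63

$1,496.63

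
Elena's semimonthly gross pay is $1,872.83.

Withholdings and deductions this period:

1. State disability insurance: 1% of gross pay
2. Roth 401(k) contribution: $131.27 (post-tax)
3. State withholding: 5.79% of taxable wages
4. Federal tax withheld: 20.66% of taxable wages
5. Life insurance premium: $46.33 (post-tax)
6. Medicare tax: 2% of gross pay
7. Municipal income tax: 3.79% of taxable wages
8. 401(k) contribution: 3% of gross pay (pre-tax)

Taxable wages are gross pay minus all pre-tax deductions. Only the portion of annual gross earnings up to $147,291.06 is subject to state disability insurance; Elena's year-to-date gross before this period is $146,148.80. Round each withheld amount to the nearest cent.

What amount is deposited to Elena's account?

401(k) contribution: $1,872.83 × 0.03 = $56.18
Taxable wages = $1,872.83 − $56.18 = $1,816.65
Municipal income tax: $1,816.65 × 0.0379 = $68.85
Federal tax withheld: $1,816.65 × 0.2066 = $375.32
State withholding: $1,816.65 × 0.0579 = $105.18
State disability insurance: only $147,291.06 − $146,148.80 = $1,142.26 of this check is subject → $1,142.26 × 0.01 = $11.42
Medicare tax: $1,872.83 × 0.02 = $37.46
Roth 401(k) contribution: $131.27
Life insurance premium: $46.33
Total deductions = $56.18 + $68.85 + $375.32 + $105.18 + $11.42 + $37.46 + $131.27 + $46.33 = $832.01
Net pay = $1,872.83 − $832.01 = $1,040.82

$1,040.82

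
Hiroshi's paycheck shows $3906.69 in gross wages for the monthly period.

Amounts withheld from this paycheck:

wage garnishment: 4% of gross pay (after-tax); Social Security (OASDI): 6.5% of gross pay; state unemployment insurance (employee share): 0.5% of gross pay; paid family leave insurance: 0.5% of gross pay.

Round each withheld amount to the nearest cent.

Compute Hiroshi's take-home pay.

$3457.43

State unemployment insurance (employee share): $3906.69 × 0.005 = $19.53
Paid family leave insurance: $3906.69 × 0.005 = $19.53
Social Security (OASDI): $3906.69 × 0.065 = $253.93
Wage garnishment: $3906.69 × 0.04 = $156.27
Total deductions = $19.53 + $19.53 + $253.93 + $156.27 = $449.26
Net pay = $3906.69 − $449.26 = $3457.43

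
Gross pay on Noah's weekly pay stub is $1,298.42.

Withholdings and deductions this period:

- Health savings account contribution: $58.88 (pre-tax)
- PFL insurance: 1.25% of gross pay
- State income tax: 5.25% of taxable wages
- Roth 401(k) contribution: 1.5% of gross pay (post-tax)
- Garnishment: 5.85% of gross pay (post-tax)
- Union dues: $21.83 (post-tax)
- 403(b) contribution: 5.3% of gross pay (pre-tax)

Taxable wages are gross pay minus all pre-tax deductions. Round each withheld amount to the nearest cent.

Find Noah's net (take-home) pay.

403(b) contribution: $1,298.42 × 0.053 = $68.82
Health savings account contribution: $58.88
Pre-tax total = $68.82 + $58.88 = $127.70
Taxable wages = $1,298.42 − $127.70 = $1,170.72
State income tax: $1,170.72 × 0.0525 = $61.46
PFL insurance: $1,298.42 × 0.0125 = $16.23
Union dues: $21.83
Roth 401(k) contribution: $1,298.42 × 0.015 = $19.48
Garnishment: $1,298.42 × 0.0585 = $75.96
Total deductions = $68.82 + $58.88 + $61.46 + $16.23 + $21.83 + $19.48 + $75.96 = $322.66
Net pay = $1,298.42 − $322.66 = $975.76

$975.76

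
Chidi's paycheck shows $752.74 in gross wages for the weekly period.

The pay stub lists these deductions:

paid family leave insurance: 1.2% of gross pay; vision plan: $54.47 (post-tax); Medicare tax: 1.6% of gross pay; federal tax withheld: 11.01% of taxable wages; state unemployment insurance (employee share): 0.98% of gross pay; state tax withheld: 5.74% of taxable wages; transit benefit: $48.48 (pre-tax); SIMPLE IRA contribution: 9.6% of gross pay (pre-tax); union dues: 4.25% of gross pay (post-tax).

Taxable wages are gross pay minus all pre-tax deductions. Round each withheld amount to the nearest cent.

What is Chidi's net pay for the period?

SIMPLE IRA contribution: $752.74 × 0.096 = $72.26
Transit benefit: $48.48
Pre-tax total = $72.26 + $48.48 = $120.74
Taxable wages = $752.74 − $120.74 = $632.00
State tax withheld: $632.00 × 0.0574 = $36.28
Federal tax withheld: $632.00 × 0.1101 = $69.58
Medicare tax: $752.74 × 0.016 = $12.04
State unemployment insurance (employee share): $752.74 × 0.0098 = $7.38
Paid family leave insurance: $752.74 × 0.012 = $9.03
Union dues: $752.74 × 0.0425 = $31.99
Vision plan: $54.47
Total deductions = $72.26 + $48.48 + $36.28 + $69.58 + $12.04 + $7.38 + $9.03 + $31.99 + $54.47 = $341.51
Net pay = $752.74 − $341.51 = $411.23

$411.23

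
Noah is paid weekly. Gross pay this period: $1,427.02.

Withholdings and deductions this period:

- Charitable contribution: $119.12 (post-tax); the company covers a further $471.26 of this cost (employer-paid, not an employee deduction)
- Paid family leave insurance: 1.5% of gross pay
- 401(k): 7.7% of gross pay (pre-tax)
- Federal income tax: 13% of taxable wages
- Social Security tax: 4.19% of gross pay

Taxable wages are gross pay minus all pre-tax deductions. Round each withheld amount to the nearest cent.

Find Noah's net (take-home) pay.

$945.59

401(k): $1,427.02 × 0.077 = $109.88
Taxable wages = $1,427.02 − $109.88 = $1,317.14
Federal income tax: $1,317.14 × 0.13 = $171.23
Social Security tax: $1,427.02 × 0.0419 = $59.79
Paid family leave insurance: $1,427.02 × 0.015 = $21.41
Charitable contribution: $119.12
(Employer's $471.26 toward charitable contribution is not withheld from the employee.)
Total deductions = $109.88 + $171.23 + $59.79 + $21.41 + $119.12 = $481.43
Net pay = $1,427.02 − $481.43 = $945.59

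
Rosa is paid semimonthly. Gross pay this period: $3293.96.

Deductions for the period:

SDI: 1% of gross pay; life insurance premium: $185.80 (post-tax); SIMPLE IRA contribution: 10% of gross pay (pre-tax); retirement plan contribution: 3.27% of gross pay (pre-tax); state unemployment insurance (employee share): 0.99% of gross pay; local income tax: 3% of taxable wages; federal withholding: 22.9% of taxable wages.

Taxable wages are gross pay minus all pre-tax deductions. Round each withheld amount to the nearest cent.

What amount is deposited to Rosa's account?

$1865.57

SIMPLE IRA contribution: $3293.96 × 0.1 = $329.40
Retirement plan contribution: $3293.96 × 0.0327 = $107.71
Pre-tax total = $329.40 + $107.71 = $437.11
Taxable wages = $3293.96 − $437.11 = $2856.85
Local income tax: $2856.85 × 0.03 = $85.71
Federal withholding: $2856.85 × 0.229 = $654.22
State unemployment insurance (employee share): $3293.96 × 0.0099 = $32.61
SDI: $3293.96 × 0.01 = $32.94
Life insurance premium: $185.80
Total deductions = $329.40 + $107.71 + $85.71 + $654.22 + $32.61 + $32.94 + $185.80 = $1428.39
Net pay = $3293.96 − $1428.39 = $1865.57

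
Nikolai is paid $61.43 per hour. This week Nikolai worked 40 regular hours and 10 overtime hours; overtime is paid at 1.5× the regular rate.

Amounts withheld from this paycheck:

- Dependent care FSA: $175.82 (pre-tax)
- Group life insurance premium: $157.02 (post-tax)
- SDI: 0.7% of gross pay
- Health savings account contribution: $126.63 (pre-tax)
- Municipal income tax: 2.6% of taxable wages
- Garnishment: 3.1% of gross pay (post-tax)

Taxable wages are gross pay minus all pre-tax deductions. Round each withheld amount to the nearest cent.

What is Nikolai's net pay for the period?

$2,710.81

Regular pay: 40 × $61.43 = $2,457.20
Overtime pay: 10 × $61.43 × 1.5 = $921.45
Gross pay = $2,457.20 + $921.45 = $3,378.65
Health savings account contribution: $126.63
Dependent care FSA: $175.82
Pre-tax total = $126.63 + $175.82 = $302.45
Taxable wages = $3,378.65 − $302.45 = $3,076.20
Municipal income tax: $3,076.20 × 0.026 = $79.98
SDI: $3,378.65 × 0.007 = $23.65
Group life insurance premium: $157.02
Garnishment: $3,378.65 × 0.031 = $104.74
Total deductions = $126.63 + $175.82 + $79.98 + $23.65 + $157.02 + $104.74 = $667.84
Net pay = $3,378.65 − $667.84 = $2,710.81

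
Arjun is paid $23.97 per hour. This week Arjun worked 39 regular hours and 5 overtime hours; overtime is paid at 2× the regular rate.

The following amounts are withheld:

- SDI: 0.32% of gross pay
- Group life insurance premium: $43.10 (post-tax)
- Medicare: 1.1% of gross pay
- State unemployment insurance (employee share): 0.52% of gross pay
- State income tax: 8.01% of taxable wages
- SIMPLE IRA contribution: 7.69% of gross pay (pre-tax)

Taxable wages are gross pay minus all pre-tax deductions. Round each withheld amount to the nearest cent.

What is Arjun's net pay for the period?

Regular pay: 39 × $23.97 = $934.83
Overtime pay: 5 × $23.97 × 2 = $239.70
Gross pay = $934.83 + $239.70 = $1,174.53
SIMPLE IRA contribution: $1,174.53 × 0.0769 = $90.32
Taxable wages = $1,174.53 − $90.32 = $1,084.21
State income tax: $1,084.21 × 0.0801 = $86.85
Medicare: $1,174.53 × 0.011 = $12.92
State unemployment insurance (employee share): $1,174.53 × 0.0052 = $6.11
SDI: $1,174.53 × 0.0032 = $3.76
Group life insurance premium: $43.10
Total deductions = $90.32 + $86.85 + $12.92 + $6.11 + $3.76 + $43.10 = $243.06
Net pay = $1,174.53 − $243.06 = $931.47

$931.47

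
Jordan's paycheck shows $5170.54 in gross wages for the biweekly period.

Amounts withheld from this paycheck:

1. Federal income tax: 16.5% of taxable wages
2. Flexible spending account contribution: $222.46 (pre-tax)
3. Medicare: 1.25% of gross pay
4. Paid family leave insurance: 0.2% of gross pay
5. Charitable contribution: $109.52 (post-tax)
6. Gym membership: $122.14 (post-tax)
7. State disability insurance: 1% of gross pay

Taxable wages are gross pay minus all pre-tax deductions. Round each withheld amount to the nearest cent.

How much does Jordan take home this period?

$3773.31

Flexible spending account contribution: $222.46
Taxable wages = $5170.54 − $222.46 = $4948.08
Federal income tax: $4948.08 × 0.165 = $816.43
Medicare: $5170.54 × 0.0125 = $64.63
State disability insurance: $5170.54 × 0.01 = $51.71
Paid family leave insurance: $5170.54 × 0.002 = $10.34
Charitable contribution: $109.52
Gym membership: $122.14
Total deductions = $222.46 + $816.43 + $64.63 + $51.71 + $10.34 + $109.52 + $122.14 = $1397.23
Net pay = $5170.54 − $1397.23 = $3773.31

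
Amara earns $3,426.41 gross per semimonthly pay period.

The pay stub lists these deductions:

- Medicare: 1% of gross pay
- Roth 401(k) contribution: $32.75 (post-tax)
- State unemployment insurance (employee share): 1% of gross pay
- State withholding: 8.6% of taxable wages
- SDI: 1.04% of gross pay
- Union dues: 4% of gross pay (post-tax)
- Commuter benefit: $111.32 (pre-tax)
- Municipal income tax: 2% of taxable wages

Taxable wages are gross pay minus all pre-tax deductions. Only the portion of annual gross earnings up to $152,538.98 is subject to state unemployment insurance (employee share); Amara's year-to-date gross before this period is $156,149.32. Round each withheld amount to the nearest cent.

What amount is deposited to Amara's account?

Commuter benefit: $111.32
Taxable wages = $3,426.41 − $111.32 = $3,315.09
State withholding: $3,315.09 × 0.086 = $285.10
Municipal income tax: $3,315.09 × 0.02 = $66.30
Medicare: $3,426.41 × 0.01 = $34.26
State unemployment insurance (employee share): annual cap $152,538.98 already reached (YTD $156,149.32), so $0.00
SDI: $3,426.41 × 0.0104 = $35.63
Union dues: $3,426.41 × 0.04 = $137.06
Roth 401(k) contribution: $32.75
Total deductions = $111.32 + $285.10 + $66.30 + $34.26 + $0.00 + $35.63 + $137.06 + $32.75 = $702.42
Net pay = $3,426.41 − $702.42 = $2,723.99

$2,723.99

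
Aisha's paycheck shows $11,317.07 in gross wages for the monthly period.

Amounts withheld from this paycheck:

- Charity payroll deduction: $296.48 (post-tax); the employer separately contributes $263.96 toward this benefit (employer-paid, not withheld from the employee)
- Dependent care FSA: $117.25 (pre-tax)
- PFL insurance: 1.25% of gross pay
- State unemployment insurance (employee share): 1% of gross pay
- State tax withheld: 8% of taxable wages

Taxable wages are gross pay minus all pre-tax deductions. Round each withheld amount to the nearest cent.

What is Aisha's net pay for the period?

$9,752.72

Dependent care FSA: $117.25
Taxable wages = $11,317.07 − $117.25 = $11,199.82
State tax withheld: $11,199.82 × 0.08 = $895.99
PFL insurance: $11,317.07 × 0.0125 = $141.46
State unemployment insurance (employee share): $11,317.07 × 0.01 = $113.17
Charity payroll deduction: $296.48
(Employer's $263.96 toward charity payroll deduction is not withheld from the employee.)
Total deductions = $117.25 + $895.99 + $141.46 + $113.17 + $296.48 = $1,564.35
Net pay = $11,317.07 − $1,564.35 = $9,752.72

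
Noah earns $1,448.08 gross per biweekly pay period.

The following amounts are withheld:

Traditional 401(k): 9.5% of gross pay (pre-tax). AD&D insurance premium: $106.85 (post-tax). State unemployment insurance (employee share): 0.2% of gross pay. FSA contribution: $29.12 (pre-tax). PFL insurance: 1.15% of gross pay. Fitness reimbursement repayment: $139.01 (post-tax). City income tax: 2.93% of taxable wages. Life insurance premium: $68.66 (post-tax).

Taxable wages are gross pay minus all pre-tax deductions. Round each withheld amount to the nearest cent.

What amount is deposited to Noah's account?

$909.78

FSA contribution: $29.12
Traditional 401(k): $1,448.08 × 0.095 = $137.57
Pre-tax total = $29.12 + $137.57 = $166.69
Taxable wages = $1,448.08 − $166.69 = $1,281.39
City income tax: $1,281.39 × 0.0293 = $37.54
PFL insurance: $1,448.08 × 0.0115 = $16.65
State unemployment insurance (employee share): $1,448.08 × 0.002 = $2.90
Life insurance premium: $68.66
AD&D insurance premium: $106.85
Fitness reimbursement repayment: $139.01
Total deductions = $29.12 + $137.57 + $37.54 + $16.65 + $2.90 + $68.66 + $106.85 + $139.01 = $538.30
Net pay = $1,448.08 − $538.30 = $909.78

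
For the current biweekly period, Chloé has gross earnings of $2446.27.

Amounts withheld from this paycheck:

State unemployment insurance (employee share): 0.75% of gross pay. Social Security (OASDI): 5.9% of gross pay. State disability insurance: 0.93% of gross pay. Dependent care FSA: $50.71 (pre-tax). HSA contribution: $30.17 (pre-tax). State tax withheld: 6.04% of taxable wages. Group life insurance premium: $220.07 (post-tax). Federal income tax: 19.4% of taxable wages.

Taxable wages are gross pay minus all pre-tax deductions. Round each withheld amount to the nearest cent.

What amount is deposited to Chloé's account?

$1358.13

HSA contribution: $30.17
Dependent care FSA: $50.71
Pre-tax total = $30.17 + $50.71 = $80.88
Taxable wages = $2446.27 − $80.88 = $2365.39
Federal income tax: $2365.39 × 0.194 = $458.89
State tax withheld: $2365.39 × 0.0604 = $142.87
State unemployment insurance (employee share): $2446.27 × 0.0075 = $18.35
Social Security (OASDI): $2446.27 × 0.059 = $144.33
State disability insurance: $2446.27 × 0.0093 = $22.75
Group life insurance premium: $220.07
Total deductions = $30.17 + $50.71 + $458.89 + $142.87 + $18.35 + $144.33 + $22.75 + $220.07 = $1088.14
Net pay = $2446.27 − $1088.14 = $1358.13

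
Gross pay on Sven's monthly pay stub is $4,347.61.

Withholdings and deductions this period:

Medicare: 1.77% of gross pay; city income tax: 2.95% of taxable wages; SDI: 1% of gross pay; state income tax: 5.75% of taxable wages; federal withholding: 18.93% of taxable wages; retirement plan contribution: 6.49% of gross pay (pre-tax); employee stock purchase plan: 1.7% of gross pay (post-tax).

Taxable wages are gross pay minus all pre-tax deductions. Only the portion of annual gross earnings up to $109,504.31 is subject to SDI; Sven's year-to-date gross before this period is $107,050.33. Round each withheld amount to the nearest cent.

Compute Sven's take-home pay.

$2,766.77

Retirement plan contribution: $4,347.61 × 0.0649 = $282.16
Taxable wages = $4,347.61 − $282.16 = $4,065.45
Federal withholding: $4,065.45 × 0.1893 = $769.59
City income tax: $4,065.45 × 0.0295 = $119.93
State income tax: $4,065.45 × 0.0575 = $233.76
Medicare: $4,347.61 × 0.0177 = $76.95
SDI: only $109,504.31 − $107,050.33 = $2,453.98 of this check is subject → $2,453.98 × 0.01 = $24.54
Employee stock purchase plan: $4,347.61 × 0.017 = $73.91
Total deductions = $282.16 + $769.59 + $119.93 + $233.76 + $76.95 + $24.54 + $73.91 = $1,580.84
Net pay = $4,347.61 − $1,580.84 = $2,766.77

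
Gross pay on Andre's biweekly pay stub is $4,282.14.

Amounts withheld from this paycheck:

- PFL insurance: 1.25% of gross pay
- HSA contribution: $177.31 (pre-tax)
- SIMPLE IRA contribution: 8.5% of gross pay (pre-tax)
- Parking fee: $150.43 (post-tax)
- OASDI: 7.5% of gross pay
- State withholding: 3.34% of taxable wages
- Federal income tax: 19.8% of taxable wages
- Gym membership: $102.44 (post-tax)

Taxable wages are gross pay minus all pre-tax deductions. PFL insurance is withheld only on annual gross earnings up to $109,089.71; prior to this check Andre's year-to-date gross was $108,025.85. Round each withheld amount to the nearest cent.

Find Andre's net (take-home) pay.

SIMPLE IRA contribution: $4,282.14 × 0.085 = $363.98
HSA contribution: $177.31
Pre-tax total = $363.98 + $177.31 = $541.29
Taxable wages = $4,282.14 − $541.29 = $3,740.85
Federal income tax: $3,740.85 × 0.198 = $740.69
State withholding: $3,740.85 × 0.0334 = $124.94
OASDI: $4,282.14 × 0.075 = $321.16
PFL insurance: only $109,089.71 − $108,025.85 = $1,063.86 of this check is subject → $1,063.86 × 0.0125 = $13.30
Gym membership: $102.44
Parking fee: $150.43
Total deductions = $363.98 + $177.31 + $740.69 + $124.94 + $321.16 + $13.30 + $102.44 + $150.43 = $1,994.25
Net pay = $4,282.14 − $1,994.25 = $2,287.89

$2,287.89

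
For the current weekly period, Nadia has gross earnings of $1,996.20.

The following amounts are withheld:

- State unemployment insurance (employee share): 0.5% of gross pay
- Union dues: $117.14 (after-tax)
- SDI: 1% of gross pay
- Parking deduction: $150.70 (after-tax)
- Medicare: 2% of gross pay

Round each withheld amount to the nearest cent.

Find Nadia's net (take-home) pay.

$1,658.50

Medicare: $1,996.20 × 0.02 = $39.92
SDI: $1,996.20 × 0.01 = $19.96
State unemployment insurance (employee share): $1,996.20 × 0.005 = $9.98
Parking deduction: $150.70
Union dues: $117.14
Total deductions = $39.92 + $19.96 + $9.98 + $150.70 + $117.14 = $337.70
Net pay = $1,996.20 − $337.70 = $1,658.50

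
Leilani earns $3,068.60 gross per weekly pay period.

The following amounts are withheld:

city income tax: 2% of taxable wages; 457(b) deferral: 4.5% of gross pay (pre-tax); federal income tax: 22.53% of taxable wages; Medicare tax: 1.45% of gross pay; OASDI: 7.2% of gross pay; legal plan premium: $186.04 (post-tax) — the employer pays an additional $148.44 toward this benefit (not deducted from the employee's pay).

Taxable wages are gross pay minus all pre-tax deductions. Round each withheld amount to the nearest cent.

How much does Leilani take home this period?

$1,760.19

457(b) deferral: $3,068.60 × 0.045 = $138.09
Taxable wages = $3,068.60 − $138.09 = $2,930.51
City income tax: $2,930.51 × 0.02 = $58.61
Federal income tax: $2,930.51 × 0.2253 = $660.24
Medicare tax: $3,068.60 × 0.0145 = $44.49
OASDI: $3,068.60 × 0.072 = $220.94
Legal plan premium: $186.04
(Employer's $148.44 toward legal plan premium is not withheld from the employee.)
Total deductions = $138.09 + $58.61 + $660.24 + $44.49 + $220.94 + $186.04 = $1,308.41
Net pay = $3,068.60 − $1,308.41 = $1,760.19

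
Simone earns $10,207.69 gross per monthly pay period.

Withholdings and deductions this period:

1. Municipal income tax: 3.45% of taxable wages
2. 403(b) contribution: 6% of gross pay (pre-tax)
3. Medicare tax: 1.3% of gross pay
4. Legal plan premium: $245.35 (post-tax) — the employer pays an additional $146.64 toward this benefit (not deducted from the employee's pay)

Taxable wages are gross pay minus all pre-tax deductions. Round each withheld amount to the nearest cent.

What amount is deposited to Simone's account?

403(b) contribution: $10,207.69 × 0.06 = $612.46
Taxable wages = $10,207.69 − $612.46 = $9,595.23
Municipal income tax: $9,595.23 × 0.0345 = $331.04
Medicare tax: $10,207.69 × 0.013 = $132.70
Legal plan premium: $245.35
(Employer's $146.64 toward legal plan premium is not withheld from the employee.)
Total deductions = $612.46 + $331.04 + $132.70 + $245.35 = $1,321.55
Net pay = $10,207.69 − $1,321.55 = $8,886.14

$8,886.14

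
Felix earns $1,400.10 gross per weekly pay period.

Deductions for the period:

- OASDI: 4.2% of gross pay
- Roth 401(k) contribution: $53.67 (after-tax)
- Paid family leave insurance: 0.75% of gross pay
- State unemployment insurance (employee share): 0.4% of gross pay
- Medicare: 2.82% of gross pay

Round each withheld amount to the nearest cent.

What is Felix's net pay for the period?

$1,232.05

State unemployment insurance (employee share): $1,400.10 × 0.004 = $5.60
Medicare: $1,400.10 × 0.0282 = $39.48
OASDI: $1,400.10 × 0.042 = $58.80
Paid family leave insurance: $1,400.10 × 0.0075 = $10.50
Roth 401(k) contribution: $53.67
Total deductions = $5.60 + $39.48 + $58.80 + $10.50 + $53.67 = $168.05
Net pay = $1,400.10 − $168.05 = $1,232.05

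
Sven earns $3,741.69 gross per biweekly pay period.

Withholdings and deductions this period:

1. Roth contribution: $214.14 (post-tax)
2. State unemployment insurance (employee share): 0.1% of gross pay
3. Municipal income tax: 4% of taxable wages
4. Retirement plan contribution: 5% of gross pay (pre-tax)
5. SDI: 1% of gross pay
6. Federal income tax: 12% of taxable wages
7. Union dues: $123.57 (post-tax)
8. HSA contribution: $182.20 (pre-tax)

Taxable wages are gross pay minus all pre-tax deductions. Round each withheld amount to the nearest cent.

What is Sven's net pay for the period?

HSA contribution: $182.20
Retirement plan contribution: $3,741.69 × 0.05 = $187.08
Pre-tax total = $182.20 + $187.08 = $369.28
Taxable wages = $3,741.69 − $369.28 = $3,372.41
Municipal income tax: $3,372.41 × 0.04 = $134.90
Federal income tax: $3,372.41 × 0.12 = $404.69
State unemployment insurance (employee share): $3,741.69 × 0.001 = $3.74
SDI: $3,741.69 × 0.01 = $37.42
Roth contribution: $214.14
Union dues: $123.57
Total deductions = $182.20 + $187.08 + $134.90 + $404.69 + $3.74 + $37.42 + $214.14 + $123.57 = $1,287.74
Net pay = $3,741.69 − $1,287.74 = $2,453.95

$2,453.95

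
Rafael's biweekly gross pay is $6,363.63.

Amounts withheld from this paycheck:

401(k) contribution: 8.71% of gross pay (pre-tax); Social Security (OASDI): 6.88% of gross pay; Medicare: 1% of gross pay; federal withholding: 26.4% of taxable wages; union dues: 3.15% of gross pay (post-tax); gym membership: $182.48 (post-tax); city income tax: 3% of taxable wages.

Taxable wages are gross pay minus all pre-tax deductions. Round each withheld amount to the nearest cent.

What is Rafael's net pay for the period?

$3,217.02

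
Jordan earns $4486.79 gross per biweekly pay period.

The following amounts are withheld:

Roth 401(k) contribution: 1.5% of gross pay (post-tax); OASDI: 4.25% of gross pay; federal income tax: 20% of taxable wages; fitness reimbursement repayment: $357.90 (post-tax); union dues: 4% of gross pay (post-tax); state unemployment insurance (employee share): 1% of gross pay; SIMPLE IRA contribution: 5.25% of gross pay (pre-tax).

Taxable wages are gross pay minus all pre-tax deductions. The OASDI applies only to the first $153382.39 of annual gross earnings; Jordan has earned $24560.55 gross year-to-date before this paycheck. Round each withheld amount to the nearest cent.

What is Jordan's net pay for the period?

$2560.75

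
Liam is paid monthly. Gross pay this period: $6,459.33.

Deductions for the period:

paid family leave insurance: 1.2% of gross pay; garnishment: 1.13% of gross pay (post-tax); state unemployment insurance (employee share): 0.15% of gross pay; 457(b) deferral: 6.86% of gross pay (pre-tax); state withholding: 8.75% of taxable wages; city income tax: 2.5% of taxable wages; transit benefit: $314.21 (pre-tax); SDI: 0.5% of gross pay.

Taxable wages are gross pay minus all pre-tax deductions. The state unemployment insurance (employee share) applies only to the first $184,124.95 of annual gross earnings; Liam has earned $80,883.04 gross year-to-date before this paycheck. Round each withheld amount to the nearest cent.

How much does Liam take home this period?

Transit benefit: $314.21
457(b) deferral: $6,459.33 × 0.0686 = $443.11
Pre-tax total = $314.21 + $443.11 = $757.32
Taxable wages = $6,459.33 − $757.32 = $5,702.01
City income tax: $5,702.01 × 0.025 = $142.55
State withholding: $5,702.01 × 0.0875 = $498.93
State unemployment insurance (employee share): cap not yet reached, full $6,459.33 is subject → $6,459.33 × 0.0015 = $9.69
Paid family leave insurance: $6,459.33 × 0.012 = $77.51
SDI: $6,459.33 × 0.005 = $32.30
Garnishment: $6,459.33 × 0.0113 = $72.99
Total deductions = $314.21 + $443.11 + $142.55 + $498.93 + $9.69 + $77.51 + $32.30 + $72.99 = $1,591.29
Net pay = $6,459.33 − $1,591.29 = $4,868.04

$4,868.04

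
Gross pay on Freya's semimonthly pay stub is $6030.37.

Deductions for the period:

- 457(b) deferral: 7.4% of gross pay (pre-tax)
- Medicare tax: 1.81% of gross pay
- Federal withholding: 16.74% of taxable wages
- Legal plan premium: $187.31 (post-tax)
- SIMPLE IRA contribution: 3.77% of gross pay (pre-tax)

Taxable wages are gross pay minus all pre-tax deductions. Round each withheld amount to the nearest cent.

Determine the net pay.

$4163.60

457(b) deferral: $6030.37 × 0.074 = $446.25
SIMPLE IRA contribution: $6030.37 × 0.0377 = $227.34
Pre-tax total = $446.25 + $227.34 = $673.59
Taxable wages = $6030.37 − $673.59 = $5356.78
Federal withholding: $5356.78 × 0.1674 = $896.72
Medicare tax: $6030.37 × 0.0181 = $109.15
Legal plan premium: $187.31
Total deductions = $446.25 + $227.34 + $896.72 + $109.15 + $187.31 = $1866.77
Net pay = $6030.37 − $1866.77 = $4163.60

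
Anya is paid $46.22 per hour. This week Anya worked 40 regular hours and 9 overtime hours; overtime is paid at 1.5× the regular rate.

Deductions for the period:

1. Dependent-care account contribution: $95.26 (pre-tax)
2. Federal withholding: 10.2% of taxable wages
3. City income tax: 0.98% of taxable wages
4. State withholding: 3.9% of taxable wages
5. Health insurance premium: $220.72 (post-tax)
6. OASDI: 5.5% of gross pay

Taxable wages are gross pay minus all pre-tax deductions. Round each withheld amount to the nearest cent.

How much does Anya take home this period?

$1,662.26

Regular pay: 40 × $46.22 = $1,848.80
Overtime pay: 9 × $46.22 × 1.5 = $623.97
Gross pay = $1,848.80 + $623.97 = $2,472.77
Dependent-care account contribution: $95.26
Taxable wages = $2,472.77 − $95.26 = $2,377.51
State withholding: $2,377.51 × 0.039 = $92.72
Federal withholding: $2,377.51 × 0.102 = $242.51
City income tax: $2,377.51 × 0.0098 = $23.30
OASDI: $2,472.77 × 0.055 = $136.00
Health insurance premium: $220.72
Total deductions = $95.26 + $92.72 + $242.51 + $23.30 + $136.00 + $220.72 = $810.51
Net pay = $2,472.77 − $810.51 = $1,662.26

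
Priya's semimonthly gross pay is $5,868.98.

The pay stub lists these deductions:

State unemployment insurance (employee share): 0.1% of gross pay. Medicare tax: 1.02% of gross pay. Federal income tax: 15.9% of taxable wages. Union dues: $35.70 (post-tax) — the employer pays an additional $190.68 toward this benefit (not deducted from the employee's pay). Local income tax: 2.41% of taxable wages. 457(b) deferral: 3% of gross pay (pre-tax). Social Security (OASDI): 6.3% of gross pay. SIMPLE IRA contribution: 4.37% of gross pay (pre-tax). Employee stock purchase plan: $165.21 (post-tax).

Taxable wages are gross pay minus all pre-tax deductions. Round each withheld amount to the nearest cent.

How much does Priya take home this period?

$3,804.64

457(b) deferral: $5,868.98 × 0.03 = $176.07
SIMPLE IRA contribution: $5,868.98 × 0.0437 = $256.47
Pre-tax total = $176.07 + $256.47 = $432.54
Taxable wages = $5,868.98 − $432.54 = $5,436.44
Local income tax: $5,436.44 × 0.0241 = $131.02
Federal income tax: $5,436.44 × 0.159 = $864.39
State unemployment insurance (employee share): $5,868.98 × 0.001 = $5.87
Social Security (OASDI): $5,868.98 × 0.063 = $369.75
Medicare tax: $5,868.98 × 0.0102 = $59.86
Employee stock purchase plan: $165.21
Union dues: $35.70
(Employer's $190.68 toward union dues is not withheld from the employee.)
Total deductions = $176.07 + $256.47 + $131.02 + $864.39 + $5.87 + $369.75 + $59.86 + $165.21 + $35.70 = $2,064.34
Net pay = $5,868.98 − $2,064.34 = $3,804.64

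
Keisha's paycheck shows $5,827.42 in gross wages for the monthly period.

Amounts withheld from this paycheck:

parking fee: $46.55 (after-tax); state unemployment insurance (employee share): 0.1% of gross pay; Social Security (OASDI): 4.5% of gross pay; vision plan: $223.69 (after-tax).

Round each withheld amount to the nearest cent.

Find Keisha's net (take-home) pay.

State unemployment insurance (employee share): $5,827.42 × 0.001 = $5.83
Social Security (OASDI): $5,827.42 × 0.045 = $262.23
Vision plan: $223.69
Parking fee: $46.55
Total deductions = $5.83 + $262.23 + $223.69 + $46.55 = $538.30
Net pay = $5,827.42 − $538.30 = $5,289.12

$5,289.12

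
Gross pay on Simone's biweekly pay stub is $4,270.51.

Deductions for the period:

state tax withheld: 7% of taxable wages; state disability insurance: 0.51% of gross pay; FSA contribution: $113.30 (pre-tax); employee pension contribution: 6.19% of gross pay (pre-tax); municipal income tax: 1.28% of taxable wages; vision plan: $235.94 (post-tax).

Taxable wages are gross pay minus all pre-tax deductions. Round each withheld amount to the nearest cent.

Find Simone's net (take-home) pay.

$3,312.82

FSA contribution: $113.30
Employee pension contribution: $4,270.51 × 0.0619 = $264.34
Pre-tax total = $113.30 + $264.34 = $377.64
Taxable wages = $4,270.51 − $377.64 = $3,892.87
State tax withheld: $3,892.87 × 0.07 = $272.50
Municipal income tax: $3,892.87 × 0.0128 = $49.83
State disability insurance: $4,270.51 × 0.0051 = $21.78
Vision plan: $235.94
Total deductions = $113.30 + $264.34 + $272.50 + $49.83 + $21.78 + $235.94 = $957.69
Net pay = $4,270.51 − $957.69 = $3,312.82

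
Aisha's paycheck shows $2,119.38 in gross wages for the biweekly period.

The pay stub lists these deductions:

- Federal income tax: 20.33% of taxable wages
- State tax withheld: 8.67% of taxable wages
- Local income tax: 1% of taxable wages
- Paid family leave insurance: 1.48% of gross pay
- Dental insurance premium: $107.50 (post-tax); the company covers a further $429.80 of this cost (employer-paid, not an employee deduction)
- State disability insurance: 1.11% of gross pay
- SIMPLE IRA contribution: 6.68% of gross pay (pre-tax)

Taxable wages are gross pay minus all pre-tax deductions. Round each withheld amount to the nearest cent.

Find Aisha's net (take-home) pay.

$1,222.06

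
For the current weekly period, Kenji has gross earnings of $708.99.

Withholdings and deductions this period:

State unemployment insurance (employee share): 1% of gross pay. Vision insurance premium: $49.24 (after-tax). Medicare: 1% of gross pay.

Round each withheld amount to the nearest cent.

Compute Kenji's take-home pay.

Medicare: $708.99 × 0.01 = $7.09
State unemployment insurance (employee share): $708.99 × 0.01 = $7.09
Vision insurance premium: $49.24
Total deductions = $7.09 + $7.09 + $49.24 = $63.42
Net pay = $708.99 − $63.42 = $645.57

$645.57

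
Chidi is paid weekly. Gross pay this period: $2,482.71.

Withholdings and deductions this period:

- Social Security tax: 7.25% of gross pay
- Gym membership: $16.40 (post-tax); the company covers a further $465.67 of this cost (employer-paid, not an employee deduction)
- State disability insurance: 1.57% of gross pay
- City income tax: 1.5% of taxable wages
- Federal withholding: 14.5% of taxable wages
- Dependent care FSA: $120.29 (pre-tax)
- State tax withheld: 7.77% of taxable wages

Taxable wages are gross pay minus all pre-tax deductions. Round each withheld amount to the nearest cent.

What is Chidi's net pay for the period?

$1,565.49

Dependent care FSA: $120.29
Taxable wages = $2,482.71 − $120.29 = $2,362.42
State tax withheld: $2,362.42 × 0.0777 = $183.56
City income tax: $2,362.42 × 0.015 = $35.44
Federal withholding: $2,362.42 × 0.145 = $342.55
State disability insurance: $2,482.71 × 0.0157 = $38.98
Social Security tax: $2,482.71 × 0.0725 = $180.00
Gym membership: $16.40
(Employer's $465.67 toward gym membership is not withheld from the employee.)
Total deductions = $120.29 + $183.56 + $35.44 + $342.55 + $38.98 + $180.00 + $16.40 = $917.22
Net pay = $2,482.71 − $917.22 = $1,565.49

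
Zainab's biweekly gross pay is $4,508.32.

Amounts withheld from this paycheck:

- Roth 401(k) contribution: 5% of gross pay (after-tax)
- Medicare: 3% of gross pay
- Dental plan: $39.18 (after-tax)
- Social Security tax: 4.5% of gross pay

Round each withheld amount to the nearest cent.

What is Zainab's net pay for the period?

Social Security tax: $4,508.32 × 0.045 = $202.87
Medicare: $4,508.32 × 0.03 = $135.25
Dental plan: $39.18
Roth 401(k) contribution: $4,508.32 × 0.05 = $225.42
Total deductions = $202.87 + $135.25 + $39.18 + $225.42 = $602.72
Net pay = $4,508.32 − $602.72 = $3,905.60

$3,905.60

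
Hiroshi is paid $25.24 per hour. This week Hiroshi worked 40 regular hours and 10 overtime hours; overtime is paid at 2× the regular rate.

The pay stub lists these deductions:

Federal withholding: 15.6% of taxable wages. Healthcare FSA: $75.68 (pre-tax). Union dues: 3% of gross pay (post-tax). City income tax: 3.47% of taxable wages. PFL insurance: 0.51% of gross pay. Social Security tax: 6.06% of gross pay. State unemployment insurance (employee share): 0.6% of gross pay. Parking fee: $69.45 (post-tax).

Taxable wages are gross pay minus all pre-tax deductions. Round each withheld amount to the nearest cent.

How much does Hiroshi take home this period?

Regular pay: 40 × $25.24 = $1,009.60
Overtime pay: 10 × $25.24 × 2 = $504.80
Gross pay = $1,009.60 + $504.80 = $1,514.40
Healthcare FSA: $75.68
Taxable wages = $1,514.40 − $75.68 = $1,438.72
City income tax: $1,438.72 × 0.0347 = $49.92
Federal withholding: $1,438.72 × 0.156 = $224.44
Social Security tax: $1,514.40 × 0.0606 = $91.77
State unemployment insurance (employee share): $1,514.40 × 0.006 = $9.09
PFL insurance: $1,514.40 × 0.0051 = $7.72
Union dues: $1,514.40 × 0.03 = $45.43
Parking fee: $69.45
Total deductions = $75.68 + $49.92 + $224.44 + $91.77 + $9.09 + $7.72 + $45.43 + $69.45 = $573.50
Net pay = $1,514.40 − $573.50 = $940.90

$940.90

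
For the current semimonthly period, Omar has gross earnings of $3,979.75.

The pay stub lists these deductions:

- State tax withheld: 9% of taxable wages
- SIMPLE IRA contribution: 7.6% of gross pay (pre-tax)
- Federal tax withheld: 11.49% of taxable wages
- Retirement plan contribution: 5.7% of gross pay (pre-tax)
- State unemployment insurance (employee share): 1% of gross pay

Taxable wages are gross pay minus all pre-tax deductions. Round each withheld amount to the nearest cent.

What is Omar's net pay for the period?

SIMPLE IRA contribution: $3,979.75 × 0.076 = $302.46
Retirement plan contribution: $3,979.75 × 0.057 = $226.85
Pre-tax total = $302.46 + $226.85 = $529.31
Taxable wages = $3,979.75 − $529.31 = $3,450.44
State tax withheld: $3,450.44 × 0.09 = $310.54
Federal tax withheld: $3,450.44 × 0.1149 = $396.46
State unemployment insurance (employee share): $3,979.75 × 0.01 = $39.80
Total deductions = $302.46 + $226.85 + $310.54 + $396.46 + $39.80 = $1,276.11
Net pay = $3,979.75 − $1,276.11 = $2,703.64

$2,703.64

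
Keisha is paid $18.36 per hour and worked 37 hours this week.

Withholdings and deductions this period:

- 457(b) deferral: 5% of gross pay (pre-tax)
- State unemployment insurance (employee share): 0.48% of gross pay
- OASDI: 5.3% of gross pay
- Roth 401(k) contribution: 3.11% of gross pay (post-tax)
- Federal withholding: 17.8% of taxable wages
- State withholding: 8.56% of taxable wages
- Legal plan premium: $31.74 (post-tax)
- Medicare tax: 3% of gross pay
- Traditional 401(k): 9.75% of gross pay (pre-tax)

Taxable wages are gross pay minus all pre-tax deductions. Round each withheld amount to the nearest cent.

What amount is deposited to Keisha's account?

$313.96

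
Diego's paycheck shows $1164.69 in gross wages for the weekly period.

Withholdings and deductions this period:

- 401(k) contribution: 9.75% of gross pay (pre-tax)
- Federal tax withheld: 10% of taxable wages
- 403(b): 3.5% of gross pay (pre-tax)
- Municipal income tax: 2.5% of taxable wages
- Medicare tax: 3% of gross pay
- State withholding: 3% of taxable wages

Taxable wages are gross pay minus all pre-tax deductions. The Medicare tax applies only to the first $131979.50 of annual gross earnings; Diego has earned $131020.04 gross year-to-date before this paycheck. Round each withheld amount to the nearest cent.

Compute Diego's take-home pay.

403(b): $1164.69 × 0.035 = $40.76
401(k) contribution: $1164.69 × 0.0975 = $113.56
Pre-tax total = $40.76 + $113.56 = $154.32
Taxable wages = $1164.69 − $154.32 = $1010.37
Municipal income tax: $1010.37 × 0.025 = $25.26
Federal tax withheld: $1010.37 × 0.1 = $101.04
State withholding: $1010.37 × 0.03 = $30.31
Medicare tax: only $131979.50 − $131020.04 = $959.46 of this check is subject → $959.46 × 0.03 = $28.78
Total deductions = $40.76 + $113.56 + $25.26 + $101.04 + $30.31 + $28.78 = $339.71
Net pay = $1164.69 − $339.71 = $824.98

$824.98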